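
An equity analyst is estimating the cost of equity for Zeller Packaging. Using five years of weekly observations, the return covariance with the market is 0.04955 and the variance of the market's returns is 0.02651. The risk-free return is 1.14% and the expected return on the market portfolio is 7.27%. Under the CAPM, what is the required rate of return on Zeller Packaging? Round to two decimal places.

β = Cov(R_i, R_m) / Var(R_m) = 0.04955 / 0.02651 = 1.8691
MRP = 7.27% − 1.14% = 6.13%
E(R) = R_f + β × MRP = 1.14% + 1.8691 × 6.13% = 12.60%

12.60%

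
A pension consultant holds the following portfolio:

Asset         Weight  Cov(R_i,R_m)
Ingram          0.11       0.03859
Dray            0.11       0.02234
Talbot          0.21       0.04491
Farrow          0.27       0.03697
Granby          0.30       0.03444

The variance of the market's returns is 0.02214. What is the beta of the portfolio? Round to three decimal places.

β_Ingram = 0.03859 / 0.02214 = 1.7430
β_Dray = 0.02234 / 0.02214 = 1.0090
β_Talbot = 0.04491 / 0.02214 = 2.0285
β_Farrow = 0.03697 / 0.02214 = 1.6698
β_Granby = 0.03444 / 0.02214 = 1.5556
β_P = Σ w_i β_i = 0.11×1.7430 + 0.11×1.0090 + 0.21×2.0285 + 0.27×1.6698 + 0.30×1.5556 = 1.6462

1.646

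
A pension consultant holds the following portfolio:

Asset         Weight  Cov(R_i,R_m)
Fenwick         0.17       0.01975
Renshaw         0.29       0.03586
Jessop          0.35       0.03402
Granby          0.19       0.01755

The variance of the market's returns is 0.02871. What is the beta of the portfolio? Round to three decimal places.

β_Fenwick = 0.01975 / 0.02871 = 0.6879
β_Renshaw = 0.03586 / 0.02871 = 1.2490
β_Jessop = 0.03402 / 0.02871 = 1.1850
β_Granby = 0.01755 / 0.02871 = 0.6113
β_P = Σ w_i β_i = 0.17×0.6879 + 0.29×1.2490 + 0.35×1.1850 + 0.19×0.6113 = 1.0101

1.010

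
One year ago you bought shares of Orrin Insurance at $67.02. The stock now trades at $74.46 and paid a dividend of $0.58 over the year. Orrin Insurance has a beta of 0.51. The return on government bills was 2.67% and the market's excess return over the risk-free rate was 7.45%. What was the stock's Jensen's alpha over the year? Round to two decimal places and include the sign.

+5.50%

Realised HPR = (P1 + D1 − P0) / P0 = (74.46 + 0.58 − 67.02) / 67.02 = 8.02 / 67.02 = 11.9666%
CAPM required = R_f + β·MRP = 2.67% + 0.51 × 7.45% = 6.4695%
α = realised − required = 11.9666% − 6.4695% = +5.50%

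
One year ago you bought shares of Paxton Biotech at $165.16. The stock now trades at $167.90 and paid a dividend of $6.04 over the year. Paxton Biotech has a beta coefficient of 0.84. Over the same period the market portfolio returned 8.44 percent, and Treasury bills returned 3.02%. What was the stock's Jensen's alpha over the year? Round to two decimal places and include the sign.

Realised HPR = (P1 + D1 − P0) / P0 = (167.90 + 6.04 − 165.16) / 165.16 = 8.78 / 165.16 = 5.3161%
MRP = 8.44% − 3.02% = 5.42%
CAPM required = R_f + β·MRP = 3.02% + 0.84 × 5.42% = 7.5728%
α = realised − required = 5.3161% − 7.5728% = -2.26%

-2.26%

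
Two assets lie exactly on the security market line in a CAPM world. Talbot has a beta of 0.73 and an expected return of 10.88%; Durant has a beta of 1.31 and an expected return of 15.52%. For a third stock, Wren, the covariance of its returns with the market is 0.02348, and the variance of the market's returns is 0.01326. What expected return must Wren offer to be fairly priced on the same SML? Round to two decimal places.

MRP = (15.52% − 10.88%) / (1.31 − 0.73) = 8.0000%
R_f = 10.88% − 0.73 × 8.0000% = 5.0400%
β_Wren = Cov / Var(R_m) = 0.02348 / 0.01326 = 1.7707
E(R_Wren) = R_f + β × MRP = 5.0400% + 1.7707 × 8.0000% = 19.21%

19.21%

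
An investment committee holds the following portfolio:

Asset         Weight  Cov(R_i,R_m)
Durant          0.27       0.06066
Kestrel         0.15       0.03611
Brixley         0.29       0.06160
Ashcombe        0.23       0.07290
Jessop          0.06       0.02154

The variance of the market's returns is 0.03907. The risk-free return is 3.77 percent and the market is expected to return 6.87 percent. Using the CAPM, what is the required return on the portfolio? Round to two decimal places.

β_Durant = 0.06066 / 0.03907 = 1.5526
β_Kestrel = 0.03611 / 0.03907 = 0.9242
β_Brixley = 0.06160 / 0.03907 = 1.5767
β_Ashcombe = 0.07290 / 0.03907 = 1.8659
β_Jessop = 0.02154 / 0.03907 = 0.5513
β_P = Σ w_i β_i = 0.27×1.5526 + 0.15×0.9242 + 0.29×1.5767 + 0.23×1.8659 + 0.06×0.5513 = 1.4773
MRP = 6.87% − 3.77% = 3.10%
E(R_P) = R_f + β_P × MRP = 3.77% + 1.4773 × 3.10% = 8.35%

8.35%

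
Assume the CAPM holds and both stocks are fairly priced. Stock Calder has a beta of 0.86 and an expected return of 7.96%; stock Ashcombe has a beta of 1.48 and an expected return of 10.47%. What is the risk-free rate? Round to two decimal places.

Both satisfy E(R) = R_f + β·MRP, so the slope of the SML is
MRP = (10.47% − 7.96%) / (1.48 − 0.86) = 2.51% / 0.62 = 4.0484%
R_f = E(R_Calder) − β_Calder·MRP = 7.96% − 0.86 × 4.0484% = 4.4784%

4.48%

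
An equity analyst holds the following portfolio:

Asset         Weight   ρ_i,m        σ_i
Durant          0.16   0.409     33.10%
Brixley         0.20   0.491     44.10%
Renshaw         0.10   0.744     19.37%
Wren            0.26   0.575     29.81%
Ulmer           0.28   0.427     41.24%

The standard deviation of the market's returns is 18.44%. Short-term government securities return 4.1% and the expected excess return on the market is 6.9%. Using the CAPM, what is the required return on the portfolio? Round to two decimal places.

10.58%

β_Durant = 0.409 × 33.10% / 18.44% = 0.7342
β_Brixley = 0.491 × 44.10% / 18.44% = 1.1742
β_Renshaw = 0.744 × 19.37% / 18.44% = 0.7815
β_Wren = 0.575 × 29.81% / 18.44% = 0.9295
β_Ulmer = 0.427 × 41.24% / 18.44% = 0.9550
β_P = Σ w_i β_i = 0.16×0.7342 + 0.20×1.1742 + 0.10×0.7815 + 0.26×0.9295 + 0.28×0.9550 = 0.9395
E(R_P) = R_f + β_P × MRP = 4.1% + 0.9395 × 6.9% = 10.58%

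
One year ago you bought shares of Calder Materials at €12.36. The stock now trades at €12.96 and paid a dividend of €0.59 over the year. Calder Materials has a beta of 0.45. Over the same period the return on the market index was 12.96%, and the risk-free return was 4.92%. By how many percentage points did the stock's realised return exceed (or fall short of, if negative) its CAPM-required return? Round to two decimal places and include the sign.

Realised HPR = (P1 + D1 − P0) / P0 = (12.96 + 0.59 − 12.36) / 12.36 = 1.19 / 12.36 = 9.6278%
MRP = 12.96% − 4.92% = 8.04%
CAPM required = R_f + β·MRP = 4.92% + 0.45 × 8.04% = 8.5380%
α = realised − required = 9.6278% − 8.5380% = +1.09%

+1.09%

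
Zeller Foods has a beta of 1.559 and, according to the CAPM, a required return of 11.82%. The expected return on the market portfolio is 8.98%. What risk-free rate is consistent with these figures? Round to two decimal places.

3.90%

E(R) = R_f + β(E(R_m) − R_f) = R_f(1 − β) + β·E(R_m)
11.82% = R_f × (1 − 1.559) + 1.559 × 8.98%
11.82% = R_f × -0.559 + 13.99982%
R_f = (11.82% − 13.99982%) / -0.559 = 3.90%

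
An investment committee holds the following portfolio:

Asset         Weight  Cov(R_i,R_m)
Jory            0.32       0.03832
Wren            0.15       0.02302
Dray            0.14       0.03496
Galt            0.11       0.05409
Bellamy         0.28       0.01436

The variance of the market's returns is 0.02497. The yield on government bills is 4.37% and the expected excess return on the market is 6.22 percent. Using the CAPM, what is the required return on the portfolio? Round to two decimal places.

11.99%

β_Jory = 0.03832 / 0.02497 = 1.5346
β_Wren = 0.02302 / 0.02497 = 0.9219
β_Dray = 0.03496 / 0.02497 = 1.4001
β_Galt = 0.05409 / 0.02497 = 2.1662
β_Bellamy = 0.01436 / 0.02497 = 0.5751
β_P = Σ w_i β_i = 0.32×1.5346 + 0.15×0.9219 + 0.14×1.4001 + 0.11×2.1662 + 0.28×0.5751 = 1.2247
E(R_P) = R_f + β_P × MRP = 4.37% + 1.2247 × 6.22% = 11.99%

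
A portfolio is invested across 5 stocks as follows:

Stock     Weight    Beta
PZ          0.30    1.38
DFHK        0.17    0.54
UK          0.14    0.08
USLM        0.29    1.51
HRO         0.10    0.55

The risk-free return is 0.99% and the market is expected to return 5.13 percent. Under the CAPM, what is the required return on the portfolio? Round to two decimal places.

β_P = Σ w_i β_i = 0.30×1.38 + 0.17×0.54 + 0.14×0.08 + 0.29×1.51 + 0.10×0.55 = 1.0099
MRP = 5.13% − 0.99% = 4.14%
E(R_P) = R_f + β_P × MRP = 0.99% + 1.0099 × 4.14% = 5.17%

5.17%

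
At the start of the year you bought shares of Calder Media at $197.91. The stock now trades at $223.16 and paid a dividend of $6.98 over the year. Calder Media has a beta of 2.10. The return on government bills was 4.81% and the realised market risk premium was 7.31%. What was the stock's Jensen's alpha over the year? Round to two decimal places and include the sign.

-3.88%

Realised HPR = (P1 + D1 − P0) / P0 = (223.16 + 6.98 − 197.91) / 197.91 = 32.23 / 197.91 = 16.2852%
CAPM required = R_f + β·MRP = 4.81% + 2.10 × 7.31% = 20.1610%
α = realised − required = 16.2852% − 20.1610% = -3.88%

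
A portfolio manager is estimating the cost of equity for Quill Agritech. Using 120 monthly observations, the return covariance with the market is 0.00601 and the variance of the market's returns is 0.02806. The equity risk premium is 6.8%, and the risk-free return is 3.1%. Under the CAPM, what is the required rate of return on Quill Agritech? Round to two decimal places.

β = Cov(R_i, R_m) / Var(R_m) = 0.00601 / 0.02806 = 0.2142
E(R) = R_f + β × MRP = 3.1% + 0.2142 × 6.8% = 4.56%

4.56%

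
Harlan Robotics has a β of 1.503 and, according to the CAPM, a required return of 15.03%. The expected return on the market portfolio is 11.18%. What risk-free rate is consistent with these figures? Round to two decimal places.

E(R) = R_f + β(E(R_m) − R_f) = R_f(1 − β) + β·E(R_m)
15.03% = R_f × (1 − 1.503) + 1.503 × 11.18%
15.03% = R_f × -0.503 + 16.80354%
R_f = (15.03% − 16.80354%) / -0.503 = 3.53%

3.53%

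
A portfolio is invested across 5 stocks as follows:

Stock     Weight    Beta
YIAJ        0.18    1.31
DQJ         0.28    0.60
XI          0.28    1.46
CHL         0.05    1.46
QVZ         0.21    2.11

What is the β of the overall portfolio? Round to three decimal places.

1.329

β_P = Σ w_i β_i = 0.18×1.31 + 0.28×0.60 + 0.28×1.46 + 0.05×1.46 + 0.21×2.11 = 1.3287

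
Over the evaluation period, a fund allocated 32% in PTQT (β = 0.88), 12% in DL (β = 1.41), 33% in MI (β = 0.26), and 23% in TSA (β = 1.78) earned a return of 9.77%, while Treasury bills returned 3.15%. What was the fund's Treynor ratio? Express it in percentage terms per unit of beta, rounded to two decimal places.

7.00%

β_P = 0.32×0.88 + 0.12×1.41 + 0.33×0.26 + 0.23×1.78 = 0.9460
Treynor = (R_P − R_f) / β_P = (9.77% − 3.15%) / 0.9460 = 6.62% / 0.9460 = 7.00%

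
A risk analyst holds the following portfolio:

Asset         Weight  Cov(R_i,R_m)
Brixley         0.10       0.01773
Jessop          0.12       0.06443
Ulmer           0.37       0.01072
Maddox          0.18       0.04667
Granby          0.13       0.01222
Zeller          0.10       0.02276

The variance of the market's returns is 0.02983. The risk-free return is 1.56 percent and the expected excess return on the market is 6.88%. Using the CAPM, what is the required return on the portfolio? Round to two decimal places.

7.50%

β_Brixley = 0.01773 / 0.02983 = 0.5944
β_Jessop = 0.06443 / 0.02983 = 2.1599
β_Ulmer = 0.01072 / 0.02983 = 0.3594
β_Maddox = 0.04667 / 0.02983 = 1.5645
β_Granby = 0.01222 / 0.02983 = 0.4097
β_Zeller = 0.02276 / 0.02983 = 0.7630
β_P = Σ w_i β_i = 0.10×0.5944 + 0.12×2.1599 + 0.37×0.3594 + 0.18×1.5645 + 0.13×0.4097 + 0.10×0.7630 = 0.8628
E(R_P) = R_f + β_P × MRP = 1.56% + 0.8628 × 6.88% = 7.50%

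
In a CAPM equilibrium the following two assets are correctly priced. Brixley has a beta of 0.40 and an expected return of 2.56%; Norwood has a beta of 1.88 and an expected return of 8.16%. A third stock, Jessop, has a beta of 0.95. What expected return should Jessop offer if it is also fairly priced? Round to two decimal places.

MRP (SML slope) = (8.16% − 2.56%) / (1.88 − 0.40) = 5.60% / 1.48 = 3.7838%
R_f (intercept) = 2.56% − 0.40 × 3.7838% = 1.0465%
E(R_Jessop) = R_f + β × MRP = 1.0465% + 0.95 × 3.7838% = 4.64%

4.64%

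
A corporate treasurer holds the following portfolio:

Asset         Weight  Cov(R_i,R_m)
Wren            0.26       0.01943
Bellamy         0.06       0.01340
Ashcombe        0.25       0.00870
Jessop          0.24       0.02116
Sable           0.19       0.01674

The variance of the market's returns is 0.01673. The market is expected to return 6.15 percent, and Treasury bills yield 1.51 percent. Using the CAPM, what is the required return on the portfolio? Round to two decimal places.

β_Wren = 0.01943 / 0.01673 = 1.1614
β_Bellamy = 0.01340 / 0.01673 = 0.8010
β_Ashcombe = 0.00870 / 0.01673 = 0.5200
β_Jessop = 0.02116 / 0.01673 = 1.2648
β_Sable = 0.01674 / 0.01673 = 1.0006
β_P = Σ w_i β_i = 0.26×1.1614 + 0.06×0.8010 + 0.25×0.5200 + 0.24×1.2648 + 0.19×1.0006 = 0.9737
MRP = 6.15% − 1.51% = 4.64%
E(R_P) = R_f + β_P × MRP = 1.51% + 0.9737 × 4.64% = 6.03%

6.03%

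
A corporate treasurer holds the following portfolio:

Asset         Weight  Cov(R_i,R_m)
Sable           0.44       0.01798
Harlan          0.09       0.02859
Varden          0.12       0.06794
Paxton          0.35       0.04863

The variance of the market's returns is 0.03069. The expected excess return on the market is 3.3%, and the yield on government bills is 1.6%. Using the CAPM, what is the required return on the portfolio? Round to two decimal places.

β_Sable = 0.01798 / 0.03069 = 0.5859
β_Harlan = 0.02859 / 0.03069 = 0.9316
β_Varden = 0.06794 / 0.03069 = 2.2138
β_Paxton = 0.04863 / 0.03069 = 1.5846
β_P = Σ w_i β_i = 0.44×0.5859 + 0.09×0.9316 + 0.12×2.2138 + 0.35×1.5846 = 1.1619
E(R_P) = R_f + β_P × MRP = 1.6% + 1.1619 × 3.3% = 5.43%

5.43%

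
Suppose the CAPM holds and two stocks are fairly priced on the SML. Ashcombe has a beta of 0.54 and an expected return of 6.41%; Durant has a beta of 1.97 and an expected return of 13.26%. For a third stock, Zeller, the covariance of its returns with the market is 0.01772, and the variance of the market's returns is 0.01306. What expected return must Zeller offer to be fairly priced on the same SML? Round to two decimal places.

10.32%

MRP = (13.26% − 6.41%) / (1.97 − 0.54) = 4.7902%
R_f = 6.41% − 0.54 × 4.7902% = 3.8233%
β_Zeller = Cov / Var(R_m) = 0.01772 / 0.01306 = 1.3568
E(R_Zeller) = R_f + β × MRP = 3.8233% + 1.3568 × 4.7902% = 10.32%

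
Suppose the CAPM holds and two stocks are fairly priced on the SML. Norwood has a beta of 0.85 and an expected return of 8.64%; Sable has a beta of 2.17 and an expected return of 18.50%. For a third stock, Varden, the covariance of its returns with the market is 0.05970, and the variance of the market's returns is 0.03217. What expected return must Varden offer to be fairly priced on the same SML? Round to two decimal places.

16.15%

MRP = (18.50% − 8.64%) / (2.17 − 0.85) = 7.4697%
R_f = 8.64% − 0.85 × 7.4697% = 2.2908%
β_Varden = Cov / Var(R_m) = 0.05970 / 0.03217 = 1.8558
E(R_Varden) = R_f + β × MRP = 2.2908% + 1.8558 × 7.4697% = 16.15%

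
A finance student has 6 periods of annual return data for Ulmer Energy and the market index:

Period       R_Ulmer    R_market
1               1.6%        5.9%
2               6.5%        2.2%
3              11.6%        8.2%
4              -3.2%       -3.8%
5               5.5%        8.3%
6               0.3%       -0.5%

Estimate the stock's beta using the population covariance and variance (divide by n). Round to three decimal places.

Mean R_i = (1.6 + 6.5 + 11.6 − 3.2 + 5.5 + 0.3) / 6 = 3.7167%
Mean R_m = (5.9 + 2.2 + 8.2 − 3.8 + 8.3 − 0.5) / 6 = 3.3833%
Σ(R_i − R̄_i)(R_m − R̄_m) = 101.0717  ⇒  Cov = 101.0717 / 6 = 16.8453
Σ(R_m − R̄_m)² = 121.7883  ⇒  Var(R_m) = 121.7883 / 6 = 20.2981
β = Cov / Var(R_m) = 16.8453 / 20.2981 = 0.8299

0.830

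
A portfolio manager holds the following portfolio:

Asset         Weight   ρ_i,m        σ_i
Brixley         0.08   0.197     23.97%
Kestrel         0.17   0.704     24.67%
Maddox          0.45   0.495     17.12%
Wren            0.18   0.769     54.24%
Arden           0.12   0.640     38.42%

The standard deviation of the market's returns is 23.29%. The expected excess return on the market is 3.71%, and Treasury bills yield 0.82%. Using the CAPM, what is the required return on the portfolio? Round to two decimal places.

β_Brixley = 0.197 × 23.97% / 23.29% = 0.2028
β_Kestrel = 0.704 × 24.67% / 23.29% = 0.7457
β_Maddox = 0.495 × 17.12% / 23.29% = 0.3639
β_Wren = 0.769 × 54.24% / 23.29% = 1.7909
β_Arden = 0.640 × 38.42% / 23.29% = 1.0558
β_P = Σ w_i β_i = 0.08×0.2028 + 0.17×0.7457 + 0.45×0.3639 + 0.18×1.7909 + 0.12×1.0558 = 0.7558
E(R_P) = R_f + β_P × MRP = 0.82% + 0.7558 × 3.71% = 3.62%

3.62%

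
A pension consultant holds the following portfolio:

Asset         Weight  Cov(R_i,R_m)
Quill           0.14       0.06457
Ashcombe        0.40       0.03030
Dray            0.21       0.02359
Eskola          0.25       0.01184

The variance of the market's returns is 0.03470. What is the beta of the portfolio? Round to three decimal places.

0.838

β_Quill = 0.06457 / 0.03470 = 1.8608
β_Ashcombe = 0.03030 / 0.03470 = 0.8732
β_Dray = 0.02359 / 0.03470 = 0.6798
β_Eskola = 0.01184 / 0.03470 = 0.3412
β_P = Σ w_i β_i = 0.14×1.8608 + 0.40×0.8732 + 0.21×0.6798 + 0.25×0.3412 = 0.8379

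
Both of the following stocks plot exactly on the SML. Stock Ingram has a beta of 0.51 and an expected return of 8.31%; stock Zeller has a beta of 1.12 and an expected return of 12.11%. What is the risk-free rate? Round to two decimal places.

5.13%

Both satisfy E(R) = R_f + β·MRP, so the slope of the SML is
MRP = (12.11% − 8.31%) / (1.12 − 0.51) = 3.80% / 0.61 = 6.2295%
R_f = E(R_Ingram) − β_Ingram·MRP = 8.31% − 0.51 × 6.2295% = 5.1330%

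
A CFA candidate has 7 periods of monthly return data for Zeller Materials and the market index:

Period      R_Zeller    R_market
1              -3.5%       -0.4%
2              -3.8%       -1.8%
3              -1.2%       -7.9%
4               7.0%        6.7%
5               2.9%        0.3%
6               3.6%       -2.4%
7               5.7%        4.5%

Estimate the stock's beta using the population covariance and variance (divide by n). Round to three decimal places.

0.615

Mean R_i = (-3.5 − 3.8 − 1.2 + 7.0 + 2.9 + 3.6 + 5.7) / 7 = 1.5286%
Mean R_m = (-0.4 − 1.8 − 7.9 + 6.7 + 0.3 − 2.4 + 4.5) / 7 = -0.1429%
Σ(R_i − R̄_i)(R_m − R̄_m) = 84.0286  ⇒  Cov = 84.0286 / 7 = 12.0041
Σ(R_m − R̄_m)² = 136.6571  ⇒  Var(R_m) = 136.6571 / 7 = 19.5224
β = Cov / Var(R_m) = 12.0041 / 19.5224 = 0.6149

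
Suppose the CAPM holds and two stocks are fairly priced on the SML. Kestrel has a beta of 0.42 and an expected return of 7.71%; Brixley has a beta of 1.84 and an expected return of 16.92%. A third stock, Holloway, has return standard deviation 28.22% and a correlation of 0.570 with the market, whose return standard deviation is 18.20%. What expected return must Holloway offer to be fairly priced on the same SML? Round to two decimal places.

MRP = (16.92% − 7.71%) / (1.84 − 0.42) = 6.4859%
R_f = 7.71% − 0.42 × 6.4859% = 4.9859%
β_Holloway = ρ·σ_i/σ_m = 0.570 × 28.22 / 18.20 = 0.8838
E(R_Holloway) = R_f + β × MRP = 4.9859% + 0.8838 × 6.4859% = 10.72%

10.72%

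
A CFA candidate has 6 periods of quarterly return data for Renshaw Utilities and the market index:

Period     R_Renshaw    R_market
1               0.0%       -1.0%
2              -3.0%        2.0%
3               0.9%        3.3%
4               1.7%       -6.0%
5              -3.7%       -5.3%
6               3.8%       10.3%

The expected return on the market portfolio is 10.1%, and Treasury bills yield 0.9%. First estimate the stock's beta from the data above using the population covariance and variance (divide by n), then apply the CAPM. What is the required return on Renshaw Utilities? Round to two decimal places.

3.18%

Mean R_i = (0.0 − 3.0 + 0.9 + 1.7 − 3.7 + 3.8) / 6 = -0.0500%
Mean R_m = (-1.0 + 2.0 + 3.3 − 6.0 − 5.3 + 10.3) / 6 = 0.5500%
Σ(R_i − R̄_i)(R_m − R̄_m) = 45.6850  ⇒  Cov = 45.6850 / 6 = 7.6142
Σ(R_m − R̄_m)² = 184.2550  ⇒  Var(R_m) = 184.2550 / 6 = 30.7092
β = Cov / Var(R_m) = 7.6142 / 30.7092 = 0.2479
MRP = 10.1% − 0.9% = 9.20%
E(R) = R_f + β × MRP = 0.9% + 0.2479 × 9.2% = 3.18%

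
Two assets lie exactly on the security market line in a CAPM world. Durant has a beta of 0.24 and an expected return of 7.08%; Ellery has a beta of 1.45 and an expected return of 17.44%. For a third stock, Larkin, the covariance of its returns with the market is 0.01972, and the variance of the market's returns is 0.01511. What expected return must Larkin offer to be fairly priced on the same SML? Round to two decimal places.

16.20%

MRP = (17.44% − 7.08%) / (1.45 − 0.24) = 8.5620%
R_f = 7.08% − 0.24 × 8.5620% = 5.0251%
β_Larkin = Cov / Var(R_m) = 0.01972 / 0.01511 = 1.3051
E(R_Larkin) = R_f + β × MRP = 5.0251% + 1.3051 × 8.5620% = 16.20%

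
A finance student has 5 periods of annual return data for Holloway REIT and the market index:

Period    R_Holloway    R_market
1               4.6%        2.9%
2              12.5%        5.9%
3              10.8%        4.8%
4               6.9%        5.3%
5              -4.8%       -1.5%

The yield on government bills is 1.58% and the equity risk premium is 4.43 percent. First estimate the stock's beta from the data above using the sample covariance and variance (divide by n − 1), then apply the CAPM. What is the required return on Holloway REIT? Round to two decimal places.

Mean R_i = (4.6 + 12.5 + 10.8 + 6.9 − 4.8) / 5 = 6.0000%
Mean R_m = (2.9 + 5.9 + 4.8 + 5.3 − 1.5) / 5 = 3.4800%
Σ(R_i − R̄_i)(R_m − R̄_m) = 78.3000  ⇒  Cov = 78.3000 / 4 = 19.5750
Σ(R_m − R̄_m)² = 36.0480  ⇒  Var(R_m) = 36.0480 / 4 = 9.0120
β = Cov / Var(R_m) = 19.5750 / 9.0120 = 2.1721
E(R) = R_f + β × MRP = 1.58% + 2.1721 × 4.43% = 11.20%

11.20%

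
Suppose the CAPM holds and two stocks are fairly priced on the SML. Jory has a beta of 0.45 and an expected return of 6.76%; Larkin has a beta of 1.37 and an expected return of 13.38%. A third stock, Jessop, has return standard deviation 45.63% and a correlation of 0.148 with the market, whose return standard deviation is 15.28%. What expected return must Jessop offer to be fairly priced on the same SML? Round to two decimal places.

6.70%

MRP = (13.38% − 6.76%) / (1.37 − 0.45) = 7.1957%
R_f = 6.76% − 0.45 × 7.1957% = 3.5219%
β_Jessop = ρ·σ_i/σ_m = 0.148 × 45.63 / 15.28 = 0.4420
E(R_Jessop) = R_f + β × MRP = 3.5219% + 0.4420 × 7.1957% = 6.70%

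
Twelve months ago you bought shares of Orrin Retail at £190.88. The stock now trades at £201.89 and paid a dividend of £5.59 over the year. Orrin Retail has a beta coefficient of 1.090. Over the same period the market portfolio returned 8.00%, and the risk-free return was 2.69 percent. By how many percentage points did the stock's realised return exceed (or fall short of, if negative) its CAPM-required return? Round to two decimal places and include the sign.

Realised HPR = (P1 + D1 − P0) / P0 = (201.89 + 5.59 − 190.88) / 190.88 = 16.60 / 190.88 = 8.6966%
MRP = 8.00% − 2.69% = 5.31%
CAPM required = R_f + β·MRP = 2.69% + 1.090 × 5.31% = 8.47790%
α = realised − required = 8.6966% − 8.47790% = +0.22%

+0.22%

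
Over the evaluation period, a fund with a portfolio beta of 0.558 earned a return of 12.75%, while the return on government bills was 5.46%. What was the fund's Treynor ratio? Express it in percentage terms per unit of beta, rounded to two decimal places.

Treynor = (R_P − R_f) / β_P = (12.75% − 5.46%) / 0.5580 = 7.29% / 0.5580 = 13.06%

13.06%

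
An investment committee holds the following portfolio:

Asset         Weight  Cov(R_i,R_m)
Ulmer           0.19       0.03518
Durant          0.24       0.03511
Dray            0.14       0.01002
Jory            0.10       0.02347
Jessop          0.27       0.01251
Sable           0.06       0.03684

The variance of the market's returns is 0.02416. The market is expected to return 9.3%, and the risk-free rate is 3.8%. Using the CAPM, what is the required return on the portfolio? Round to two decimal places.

β_Ulmer = 0.03518 / 0.02416 = 1.4561
β_Durant = 0.03511 / 0.02416 = 1.4532
β_Dray = 0.01002 / 0.02416 = 0.4147
β_Jory = 0.02347 / 0.02416 = 0.9714
β_Jessop = 0.01251 / 0.02416 = 0.5178
β_Sable = 0.03684 / 0.02416 = 1.5248
β_P = Σ w_i β_i = 0.19×1.4561 + 0.24×1.4532 + 0.14×0.4147 + 0.10×0.9714 + 0.27×0.5178 + 0.06×1.5248 = 1.0119
MRP = 9.3% − 3.8% = 5.50%
E(R_P) = R_f + β_P × MRP = 3.8% + 1.0119 × 5.5% = 9.37%

9.37%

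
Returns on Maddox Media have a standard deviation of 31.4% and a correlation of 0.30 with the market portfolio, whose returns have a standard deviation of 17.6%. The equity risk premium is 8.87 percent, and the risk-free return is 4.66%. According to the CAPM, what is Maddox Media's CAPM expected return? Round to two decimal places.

9.41%

β = ρ × σ_i / σ_m = 0.30 × 31.4% / 17.6% = 0.5352
E(R) = 4.66% + 0.5352 × 8.87% = 9.41%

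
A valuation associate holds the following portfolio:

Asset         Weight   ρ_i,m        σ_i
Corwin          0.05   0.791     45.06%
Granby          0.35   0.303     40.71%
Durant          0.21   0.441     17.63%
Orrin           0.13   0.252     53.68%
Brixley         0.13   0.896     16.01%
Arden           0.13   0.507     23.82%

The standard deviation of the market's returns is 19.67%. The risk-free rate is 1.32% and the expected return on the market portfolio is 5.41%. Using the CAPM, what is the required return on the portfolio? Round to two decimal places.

4.01%

β_Corwin = 0.791 × 45.06% / 19.67% = 1.8120
β_Granby = 0.303 × 40.71% / 19.67% = 0.6271
β_Durant = 0.441 × 17.63% / 19.67% = 0.3953
β_Orrin = 0.252 × 53.68% / 19.67% = 0.6877
β_Brixley = 0.896 × 16.01% / 19.67% = 0.7293
β_Arden = 0.507 × 23.82% / 19.67% = 0.6140
β_P = Σ w_i β_i = 0.05×1.8120 + 0.35×0.6271 + 0.21×0.3953 + 0.13×0.6877 + 0.13×0.7293 + 0.13×0.6140 = 0.6571
MRP = 5.41% − 1.32% = 4.09%
E(R_P) = R_f + β_P × MRP = 1.32% + 0.6571 × 4.09% = 4.01%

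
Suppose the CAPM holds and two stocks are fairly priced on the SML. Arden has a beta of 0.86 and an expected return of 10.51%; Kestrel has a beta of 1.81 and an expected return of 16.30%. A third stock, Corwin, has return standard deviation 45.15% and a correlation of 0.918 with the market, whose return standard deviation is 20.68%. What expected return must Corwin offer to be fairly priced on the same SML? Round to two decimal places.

17.48%

MRP = (16.30% − 10.51%) / (1.81 − 0.86) = 6.0947%
R_f = 10.51% − 0.86 × 6.0947% = 5.2686%
β_Corwin = ρ·σ_i/σ_m = 0.918 × 45.15 / 20.68 = 2.0042
E(R_Corwin) = R_f + β × MRP = 5.2686% + 2.0042 × 6.0947% = 17.48%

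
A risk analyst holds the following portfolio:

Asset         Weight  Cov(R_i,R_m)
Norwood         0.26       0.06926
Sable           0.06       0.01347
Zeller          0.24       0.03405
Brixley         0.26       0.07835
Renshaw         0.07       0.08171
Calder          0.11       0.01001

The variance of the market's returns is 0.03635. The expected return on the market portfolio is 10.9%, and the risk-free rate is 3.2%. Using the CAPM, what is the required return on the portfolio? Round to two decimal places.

14.68%

β_Norwood = 0.06926 / 0.03635 = 1.9054
β_Sable = 0.01347 / 0.03635 = 0.3706
β_Zeller = 0.03405 / 0.03635 = 0.9367
β_Brixley = 0.07835 / 0.03635 = 2.1554
β_Renshaw = 0.08171 / 0.03635 = 2.2479
β_Calder = 0.01001 / 0.03635 = 0.2754
β_P = Σ w_i β_i = 0.26×1.9054 + 0.06×0.3706 + 0.24×0.9367 + 0.26×2.1554 + 0.07×2.2479 + 0.11×0.2754 = 1.4905
MRP = 10.9% − 3.2% = 7.70%
E(R_P) = R_f + β_P × MRP = 3.2% + 1.4905 × 7.7% = 14.68%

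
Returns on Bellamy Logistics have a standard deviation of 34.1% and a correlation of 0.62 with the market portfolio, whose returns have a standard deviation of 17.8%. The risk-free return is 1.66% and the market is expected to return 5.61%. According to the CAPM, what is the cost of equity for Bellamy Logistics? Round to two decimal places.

β = ρ × σ_i / σ_m = 0.62 × 34.1% / 17.8% = 1.1878
MRP = 5.61% − 1.66% = 3.95%
E(R) = 1.66% + 1.1878 × 3.95% = 6.35%

6.35%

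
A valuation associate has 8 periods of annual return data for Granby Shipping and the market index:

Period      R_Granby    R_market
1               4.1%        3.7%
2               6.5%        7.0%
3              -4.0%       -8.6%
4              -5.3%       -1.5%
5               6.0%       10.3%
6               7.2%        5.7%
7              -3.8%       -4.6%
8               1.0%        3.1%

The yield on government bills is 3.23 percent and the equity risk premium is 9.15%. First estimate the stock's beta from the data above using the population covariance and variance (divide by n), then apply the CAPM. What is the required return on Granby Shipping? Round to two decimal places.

9.91%

Mean R_i = (4.1 + 6.5 − 4.0 − 5.3 + 6.0 + 7.2 − 3.8 + 1.0) / 8 = 1.4625%
Mean R_m = (3.7 + 7.0 − 8.6 − 1.5 + 10.3 + 5.7 − 4.6 + 3.1) / 8 = 1.8875%
Σ(R_i − R̄_i)(R_m − R̄_m) = 204.3563  ⇒  Cov = 204.3563 / 8 = 25.5445
Σ(R_m − R̄_m)² = 279.7488  ⇒  Var(R_m) = 279.7488 / 8 = 34.9686
β = Cov / Var(R_m) = 25.5445 / 34.9686 = 0.7305
E(R) = R_f + β × MRP = 3.23% + 0.7305 × 9.15% = 9.91%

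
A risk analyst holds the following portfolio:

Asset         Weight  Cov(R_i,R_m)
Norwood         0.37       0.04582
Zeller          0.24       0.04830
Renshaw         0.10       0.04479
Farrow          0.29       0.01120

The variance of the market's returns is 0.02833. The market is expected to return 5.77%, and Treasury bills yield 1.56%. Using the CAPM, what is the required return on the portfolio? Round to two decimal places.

6.95%

β_Norwood = 0.04582 / 0.02833 = 1.6174
β_Zeller = 0.04830 / 0.02833 = 1.7049
β_Renshaw = 0.04479 / 0.02833 = 1.5810
β_Farrow = 0.01120 / 0.02833 = 0.3953
β_P = Σ w_i β_i = 0.37×1.6174 + 0.24×1.7049 + 0.10×1.5810 + 0.29×0.3953 = 1.2804
MRP = 5.77% − 1.56% = 4.21%
E(R_P) = R_f + β_P × MRP = 1.56% + 1.2804 × 4.21% = 6.95%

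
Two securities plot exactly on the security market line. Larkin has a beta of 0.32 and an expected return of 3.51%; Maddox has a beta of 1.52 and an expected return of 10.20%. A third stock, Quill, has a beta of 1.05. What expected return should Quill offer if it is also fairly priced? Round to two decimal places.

MRP (SML slope) = (10.20% − 3.51%) / (1.52 − 0.32) = 6.69% / 1.20 = 5.5750%
R_f (intercept) = 3.51% − 0.32 × 5.5750% = 1.7260%
E(R_Quill) = R_f + β × MRP = 1.7260% + 1.05 × 5.5750% = 7.58%

7.58%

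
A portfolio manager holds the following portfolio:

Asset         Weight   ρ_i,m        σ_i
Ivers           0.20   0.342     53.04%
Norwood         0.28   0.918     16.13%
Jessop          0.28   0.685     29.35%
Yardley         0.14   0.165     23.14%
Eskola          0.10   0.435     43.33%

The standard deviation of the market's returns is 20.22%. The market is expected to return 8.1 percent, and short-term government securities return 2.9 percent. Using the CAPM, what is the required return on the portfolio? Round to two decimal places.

6.97%

β_Ivers = 0.342 × 53.04% / 20.22% = 0.8971
β_Norwood = 0.918 × 16.13% / 20.22% = 0.7323
β_Jessop = 0.685 × 29.35% / 20.22% = 0.9943
β_Yardley = 0.165 × 23.14% / 20.22% = 0.1888
β_Eskola = 0.435 × 43.33% / 20.22% = 0.9322
β_P = Σ w_i β_i = 0.20×0.8971 + 0.28×0.7323 + 0.28×0.9943 + 0.14×0.1888 + 0.10×0.9322 = 0.7825
MRP = 8.1% − 2.9% = 5.20%
E(R_P) = R_f + β_P × MRP = 2.9% + 0.7825 × 5.2% = 6.97%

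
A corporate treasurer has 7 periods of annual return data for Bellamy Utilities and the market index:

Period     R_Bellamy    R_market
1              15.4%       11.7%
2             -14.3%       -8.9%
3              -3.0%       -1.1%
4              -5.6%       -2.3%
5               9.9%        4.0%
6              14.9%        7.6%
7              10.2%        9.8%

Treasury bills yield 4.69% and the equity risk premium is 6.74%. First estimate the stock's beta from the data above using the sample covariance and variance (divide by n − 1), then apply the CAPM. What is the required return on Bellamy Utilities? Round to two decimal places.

Mean R_i = (15.4 − 14.3 − 3.0 − 5.6 + 9.9 + 14.9 + 10.2) / 7 = 3.9286%
Mean R_m = (11.7 − 8.9 − 1.1 − 2.3 + 4.0 + 7.6 + 9.8) / 7 = 2.9714%
Σ(R_i − R̄_i)(R_m − R̄_m) = 494.7157  ⇒  Cov = 494.7157 / 6 = 82.4526
Σ(R_m − R̄_m)² = 330.5943  ⇒  Var(R_m) = 330.5943 / 6 = 55.0991
β = Cov / Var(R_m) = 82.4526 / 55.0991 = 1.4964
E(R) = R_f + β × MRP = 4.69% + 1.4964 × 6.74% = 14.78%

14.78%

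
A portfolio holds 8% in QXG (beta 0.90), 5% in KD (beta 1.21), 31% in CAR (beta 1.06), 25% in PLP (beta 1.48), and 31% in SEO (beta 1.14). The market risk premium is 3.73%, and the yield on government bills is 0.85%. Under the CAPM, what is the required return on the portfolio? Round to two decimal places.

5.27%

β_P = Σ w_i β_i = 0.08×0.90 + 0.05×1.21 + 0.31×1.06 + 0.25×1.48 + 0.31×1.14 = 1.1845
E(R_P) = R_f + β_P × MRP = 0.85% + 1.1845 × 3.73% = 5.27%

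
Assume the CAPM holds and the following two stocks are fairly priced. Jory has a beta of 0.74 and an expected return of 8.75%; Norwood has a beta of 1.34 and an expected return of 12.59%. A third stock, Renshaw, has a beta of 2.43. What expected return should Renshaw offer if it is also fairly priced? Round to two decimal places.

MRP (SML slope) = (12.59% − 8.75%) / (1.34 − 0.74) = 3.84% / 0.60 = 6.4000%
R_f (intercept) = 8.75% − 0.74 × 6.4000% = 4.0140%
E(R_Renshaw) = R_f + β × MRP = 4.0140% + 2.43 × 6.4000% = 19.57%

19.57%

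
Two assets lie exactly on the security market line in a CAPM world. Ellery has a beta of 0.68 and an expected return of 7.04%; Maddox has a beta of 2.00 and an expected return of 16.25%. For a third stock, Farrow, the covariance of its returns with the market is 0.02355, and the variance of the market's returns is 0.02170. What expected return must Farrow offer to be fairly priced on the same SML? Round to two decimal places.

9.87%

MRP = (16.25% − 7.04%) / (2.00 − 0.68) = 6.9773%
R_f = 7.04% − 0.68 × 6.9773% = 2.2954%
β_Farrow = Cov / Var(R_m) = 0.02355 / 0.02170 = 1.0853
E(R_Farrow) = R_f + β × MRP = 2.2954% + 1.0853 × 6.9773% = 9.87%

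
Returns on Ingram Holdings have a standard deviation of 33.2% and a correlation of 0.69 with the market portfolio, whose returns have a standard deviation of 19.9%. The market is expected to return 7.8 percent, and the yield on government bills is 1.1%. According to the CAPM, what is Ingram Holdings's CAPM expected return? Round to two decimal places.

8.81%

β = ρ × σ_i / σ_m = 0.69 × 33.2% / 19.9% = 1.1512
MRP = 7.8% − 1.1% = 6.70%
E(R) = 1.1% + 1.1512 × 6.7% = 8.81%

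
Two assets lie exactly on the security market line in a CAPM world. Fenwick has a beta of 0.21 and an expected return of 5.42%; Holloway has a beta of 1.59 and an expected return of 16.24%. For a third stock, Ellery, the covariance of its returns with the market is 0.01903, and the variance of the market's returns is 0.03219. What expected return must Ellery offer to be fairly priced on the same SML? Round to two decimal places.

MRP = (16.24% − 5.42%) / (1.59 − 0.21) = 7.8406%
R_f = 5.42% − 0.21 × 7.8406% = 3.7735%
β_Ellery = Cov / Var(R_m) = 0.01903 / 0.03219 = 0.5912
E(R_Ellery) = R_f + β × MRP = 3.7735% + 0.5912 × 7.8406% = 8.41%

8.41%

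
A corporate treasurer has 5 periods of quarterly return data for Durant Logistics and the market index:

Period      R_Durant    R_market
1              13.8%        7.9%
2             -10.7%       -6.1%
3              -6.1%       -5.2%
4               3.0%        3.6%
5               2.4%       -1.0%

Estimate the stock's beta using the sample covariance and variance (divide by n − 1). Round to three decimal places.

1.529

Mean R_i = (13.8 − 10.7 − 6.1 + 3.0 + 2.4) / 5 = 0.4800%
Mean R_m = (7.9 − 6.1 − 5.2 + 3.6 − 1.0) / 5 = -0.1600%
Σ(R_i − R̄_i)(R_m − R̄_m) = 214.7940  ⇒  Cov = 214.7940 / 4 = 53.6985
Σ(R_m − R̄_m)² = 140.4920  ⇒  Var(R_m) = 140.4920 / 4 = 35.1230
β = Cov / Var(R_m) = 53.6985 / 35.1230 = 1.5289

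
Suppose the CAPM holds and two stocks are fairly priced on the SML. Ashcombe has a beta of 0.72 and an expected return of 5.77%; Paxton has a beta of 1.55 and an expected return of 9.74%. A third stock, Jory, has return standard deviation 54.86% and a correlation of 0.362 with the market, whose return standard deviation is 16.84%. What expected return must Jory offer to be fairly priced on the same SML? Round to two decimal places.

7.97%

MRP = (9.74% − 5.77%) / (1.55 − 0.72) = 4.7831%
R_f = 5.77% − 0.72 × 4.7831% = 2.3262%
β_Jory = ρ·σ_i/σ_m = 0.362 × 54.86 / 16.84 = 1.1793
E(R_Jory) = R_f + β × MRP = 2.3262% + 1.1793 × 4.7831% = 7.97%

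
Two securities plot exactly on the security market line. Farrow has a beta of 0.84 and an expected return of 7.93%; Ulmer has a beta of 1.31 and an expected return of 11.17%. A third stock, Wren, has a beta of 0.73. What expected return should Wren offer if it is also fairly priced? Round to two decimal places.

MRP (SML slope) = (11.17% − 7.93%) / (1.31 − 0.84) = 3.24% / 0.47 = 6.8936%
R_f (intercept) = 7.93% − 0.84 × 6.8936% = 2.1394%
E(R_Wren) = R_f + β × MRP = 2.1394% + 0.73 × 6.8936% = 7.17%

7.17%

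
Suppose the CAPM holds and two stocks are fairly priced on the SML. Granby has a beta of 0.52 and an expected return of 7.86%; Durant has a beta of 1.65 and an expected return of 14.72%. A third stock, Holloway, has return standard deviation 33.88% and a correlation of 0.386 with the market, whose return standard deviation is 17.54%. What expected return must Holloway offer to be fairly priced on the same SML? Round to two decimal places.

9.23%

MRP = (14.72% − 7.86%) / (1.65 − 0.52) = 6.0708%
R_f = 7.86% − 0.52 × 6.0708% = 4.7032%
β_Holloway = ρ·σ_i/σ_m = 0.386 × 33.88 / 17.54 = 0.7456
E(R_Holloway) = R_f + β × MRP = 4.7032% + 0.7456 × 6.0708% = 9.23%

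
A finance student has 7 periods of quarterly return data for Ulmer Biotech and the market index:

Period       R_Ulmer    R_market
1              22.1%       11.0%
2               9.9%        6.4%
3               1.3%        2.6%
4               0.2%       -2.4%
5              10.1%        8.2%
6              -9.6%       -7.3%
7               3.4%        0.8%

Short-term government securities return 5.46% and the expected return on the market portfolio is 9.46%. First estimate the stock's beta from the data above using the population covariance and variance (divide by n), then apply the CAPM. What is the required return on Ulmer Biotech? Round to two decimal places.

11.43%

Mean R_i = (22.1 + 9.9 + 1.3 + 0.2 + 10.1 − 9.6 + 3.4) / 7 = 5.3429%
Mean R_m = (11.0 + 6.4 + 2.6 − 2.4 + 8.2 − 7.3 + 0.8) / 7 = 2.7571%
Σ(R_i − R̄_i)(R_m − R̄_m) = 361.8629  ⇒  Cov = 361.8629 / 7 = 51.6947
Σ(R_m − R̄_m)² = 242.4371  ⇒  Var(R_m) = 242.4371 / 7 = 34.6339
β = Cov / Var(R_m) = 51.6947 / 34.6339 = 1.4926
MRP = 9.46% − 5.46% = 4.00%
E(R) = R_f + β × MRP = 5.46% + 1.4926 × 4.00% = 11.43%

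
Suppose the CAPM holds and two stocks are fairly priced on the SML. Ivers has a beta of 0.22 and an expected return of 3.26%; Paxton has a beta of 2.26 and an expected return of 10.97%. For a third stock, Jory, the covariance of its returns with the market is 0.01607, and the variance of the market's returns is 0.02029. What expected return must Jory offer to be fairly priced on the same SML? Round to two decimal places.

MRP = (10.97% − 3.26%) / (2.26 − 0.22) = 3.7794%
R_f = 3.26% − 0.22 × 3.7794% = 2.4285%
β_Jory = Cov / Var(R_m) = 0.01607 / 0.02029 = 0.7920
E(R_Jory) = R_f + β × MRP = 2.4285% + 0.7920 × 3.7794% = 5.42%

5.42%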